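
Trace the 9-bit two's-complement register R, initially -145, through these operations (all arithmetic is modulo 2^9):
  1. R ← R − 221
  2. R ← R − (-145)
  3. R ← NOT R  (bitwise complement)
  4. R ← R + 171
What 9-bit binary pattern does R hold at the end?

110000111

Start: R = -145 = 101101111.
R = -145 − 221 = -366; wraps to 146 = 010010010
R = 146 − (-145) = 291; wraps to -221 = 100100011
R = NOT 100100011 = 011011100 = 220
R = 220 + 171 = 391; wraps to -121 = 110000111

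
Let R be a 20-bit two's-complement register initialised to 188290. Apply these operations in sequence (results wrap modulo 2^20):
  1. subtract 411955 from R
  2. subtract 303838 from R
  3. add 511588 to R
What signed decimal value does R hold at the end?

-15915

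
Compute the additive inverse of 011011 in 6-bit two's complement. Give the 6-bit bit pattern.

100101

Invert: 100100. Add 1: 100101.
Check: 011011 = 27, 100101 = -27.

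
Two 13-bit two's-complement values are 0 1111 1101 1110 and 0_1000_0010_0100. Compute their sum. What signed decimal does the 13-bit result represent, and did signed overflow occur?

-2046; overflow

0 1111 1101 1110 → 0111111011110 = 4062 (signed)
0_1000_0010_0100 → 0100000100100 = 2084 (signed)
  0111111011110
+ 0100000100100
= 1100000000010
Result 1100000000010: MSB = 1 → 6146 − 8192 = -2046.
Both addends are non-negative but the stored result is negative: signed overflow. The true value 4062 + 2084 = 6146 lies outside [-4096, 4095].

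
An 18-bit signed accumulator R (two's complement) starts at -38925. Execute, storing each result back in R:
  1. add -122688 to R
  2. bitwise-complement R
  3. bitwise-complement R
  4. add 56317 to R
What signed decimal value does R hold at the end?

Start: R = -38925 = 110110011111110011.
R = -38925 + (-122688) = -161613; wraps to 100531 = 011000100010110011
R = NOT 011000100010110011 = 100111011101001100 = -100532
R = NOT 100111011101001100 = 011000100010110011 = 100531
R = 100531 + 56317 = 156848; wraps to -105296 = 100110010010110000

-105296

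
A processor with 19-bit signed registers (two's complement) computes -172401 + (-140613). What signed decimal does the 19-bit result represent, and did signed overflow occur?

211274; overflow

-172401 → 1010101111010001111
-140613 → 1011101101010111011
  1010101111010001111
+ 1011101101010111011
= 0110011100101001010  (discard carry-out 1)
Result 0110011100101001010: MSB = 0 → value 211274.
Both addends are negative but the stored result is non-negative: signed overflow. The true value -172401 + (-140613) = -313014 lies outside [-262144, 262143].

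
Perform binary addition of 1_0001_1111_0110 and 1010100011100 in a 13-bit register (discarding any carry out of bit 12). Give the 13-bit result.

0011100010010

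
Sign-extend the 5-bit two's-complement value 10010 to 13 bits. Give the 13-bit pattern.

1111111110010

MSB of 10010 is 1; replicate it into the new high bits.
11111111|10010 → 1111111110010 (still -14).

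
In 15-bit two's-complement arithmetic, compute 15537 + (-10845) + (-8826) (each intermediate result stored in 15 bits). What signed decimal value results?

15537 + (-10845) = 4692 (001001001010100)
4692 + (-8826) = -4134 (110111111011010)

-4134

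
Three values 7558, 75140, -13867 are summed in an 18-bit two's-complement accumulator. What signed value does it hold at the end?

7558 + 75140 = 82698 (010100001100001010)
82698 + (-13867) = 68831 (010000110011011111)

68831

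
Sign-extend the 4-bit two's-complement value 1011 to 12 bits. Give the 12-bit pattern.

111111111011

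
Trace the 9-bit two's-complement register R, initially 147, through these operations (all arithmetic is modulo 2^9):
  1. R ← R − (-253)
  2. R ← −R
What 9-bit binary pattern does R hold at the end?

Start: R = 147 = 010010011.
R = 147 − (-253) = 400; wraps to -112 = 110010000
R = −(-112) = 112 = 001110000

001110000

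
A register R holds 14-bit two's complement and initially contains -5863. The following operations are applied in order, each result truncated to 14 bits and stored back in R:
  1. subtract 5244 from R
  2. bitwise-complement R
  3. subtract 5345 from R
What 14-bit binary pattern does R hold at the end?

Start: R = -5863 = 10100100011001.
R = -5863 − 5244 = -11107; wraps to 5277 = 01010010011101
R = NOT 01010010011101 = 10101101100010 = -5278
R = -5278 − 5345 = -10623; wraps to 5761 = 01011010000001

01011010000001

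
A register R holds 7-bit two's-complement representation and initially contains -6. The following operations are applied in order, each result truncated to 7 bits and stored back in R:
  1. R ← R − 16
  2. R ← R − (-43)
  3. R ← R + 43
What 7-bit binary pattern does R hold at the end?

1000000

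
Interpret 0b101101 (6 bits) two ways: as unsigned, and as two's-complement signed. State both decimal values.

unsigned = 45, signed = -19

Unsigned: 101101 = 45.
Signed: MSB=1 → 45 − 64 = -19.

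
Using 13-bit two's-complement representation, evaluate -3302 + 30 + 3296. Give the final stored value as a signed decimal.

-3302 + 30 = -3272 (1001100111000)
-3272 + 3296 = 24 (0000000011000)

24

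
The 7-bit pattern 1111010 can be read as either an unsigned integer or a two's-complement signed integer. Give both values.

unsigned = 122, signed = -6

Unsigned: 1111010 = 122.
Signed: MSB=1 → 122 − 128 = -6.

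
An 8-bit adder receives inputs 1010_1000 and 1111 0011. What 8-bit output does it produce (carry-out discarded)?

  10101000
+ 11110011
= 10011011  (discard carry-out 1)

10011011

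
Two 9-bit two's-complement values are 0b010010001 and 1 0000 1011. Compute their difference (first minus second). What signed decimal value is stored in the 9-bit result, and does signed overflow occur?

0b010010001 → 010010001 = 145 (signed)
1 0000 1011 → 100001011 = -245 (signed)
Subtract via negate-and-add: invert 100001011 + 1 = 011110101 (i.e. 245).
  010010001
+ 011110101
= 110000110
Result 110000110: MSB = 1 → 390 − 512 = -122.
Both addends (after negating the subtrahend) are non-negative but the stored result is negative: signed overflow. The true value 145 − (-245) = 390 lies outside [-256, 255].

-122; overflow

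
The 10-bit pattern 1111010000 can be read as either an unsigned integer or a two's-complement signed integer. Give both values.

Unsigned: 1111010000 = 976.
Signed: MSB=1 → 976 − 1024 = -48.

unsigned = 976, signed = -48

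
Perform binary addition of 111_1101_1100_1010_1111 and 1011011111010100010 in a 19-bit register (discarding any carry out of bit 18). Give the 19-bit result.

  1111101110010101111
+ 1011011111010100010
= 1011001101101010001  (discard carry-out 1)

1011001101101010001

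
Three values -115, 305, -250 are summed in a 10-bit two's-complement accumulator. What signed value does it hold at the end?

-115 + 305 = 190 (0010111110)
190 + (-250) = -60 (1111000100)

-60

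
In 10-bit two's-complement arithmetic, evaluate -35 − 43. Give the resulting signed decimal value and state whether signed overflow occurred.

-35 → 1111011101
43 → 0000101011
Subtract via negate-and-add: invert 0000101011 + 1 = 1111010101 (i.e. -43).
  1111011101
+ 1111010101
= 1110110010  (discard carry-out 1)
Result 1110110010: MSB = 1 → 946 − 1024 = -78.
Both addends (after negating the subtrahend) are negative and so is the stored result: no signed overflow.

-78; no overflow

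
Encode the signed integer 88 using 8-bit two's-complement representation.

01011000

88 is non-negative, so write it directly in 8 bits: 01011000.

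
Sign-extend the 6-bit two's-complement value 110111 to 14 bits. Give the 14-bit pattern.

11111111110111

MSB of 110111 is 1; replicate it into the new high bits.
11111111|110111 → 11111111110111 (still -9).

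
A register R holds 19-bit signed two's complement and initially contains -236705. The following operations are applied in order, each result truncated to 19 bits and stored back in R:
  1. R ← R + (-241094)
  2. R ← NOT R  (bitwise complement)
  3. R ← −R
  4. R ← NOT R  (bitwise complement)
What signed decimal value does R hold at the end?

-46491

Start: R = -236705 = 1000110001101011111.
R = -236705 + (-241094) = -477799; wraps to 46489 = 0001011010110011001
R = NOT 0001011010110011001 = 1110100101001100110 = -46490
R = −(-46490) = 46490 = 0001011010110011010
R = NOT 0001011010110011010 = 1110100101001100101 = -46491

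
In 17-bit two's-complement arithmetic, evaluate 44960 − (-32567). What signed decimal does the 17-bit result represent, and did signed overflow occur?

44960 → 01010111110100000
-32567 → 11000000011001001
Subtract via negate-and-add: invert 11000000011001001 + 1 = 00111111100110111 (i.e. 32567).
  01010111110100000
+ 00111111100110111
= 10010111011010111
Result 10010111011010111: MSB = 1 → 77527 − 131072 = -53545.
Both addends (after negating the subtrahend) are non-negative but the stored result is negative: signed overflow. The true value 44960 − (-32567) = 77527 lies outside [-65536, 65535].

-53545; overflow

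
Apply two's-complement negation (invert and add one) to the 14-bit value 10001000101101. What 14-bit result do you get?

Invert: 01110111010010. Add 1: 01110111010011.
Check: 10001000101101 = -7635, 01110111010011 = 7635.

01110111010011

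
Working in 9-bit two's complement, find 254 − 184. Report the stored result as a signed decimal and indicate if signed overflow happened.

70; no overflow

254 → 011111110
184 → 010111000
Subtract via negate-and-add: invert 010111000 + 1 = 101001000 (i.e. -184).
  011111110
+ 101001000
= 001000110  (discard carry-out 1)
Result 001000110: MSB = 0 → value 70.
Addends (after negating the subtrahend) have opposite signs, so signed overflow cannot occur.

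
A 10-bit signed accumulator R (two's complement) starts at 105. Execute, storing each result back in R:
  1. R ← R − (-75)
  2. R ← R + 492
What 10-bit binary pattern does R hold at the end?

Start: R = 105 = 0001101001.
R = 105 − (-75) = 180 = 0010110100
R = 180 + 492 = 672; wraps to -352 = 1010100000

1010100000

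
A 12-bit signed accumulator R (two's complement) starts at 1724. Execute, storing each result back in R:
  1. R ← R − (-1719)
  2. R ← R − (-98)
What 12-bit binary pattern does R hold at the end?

Start: R = 1724 = 011010111100.
R = 1724 − (-1719) = 3443; wraps to -653 = 110101110011
R = -653 − (-98) = -555 = 110111010101

110111010101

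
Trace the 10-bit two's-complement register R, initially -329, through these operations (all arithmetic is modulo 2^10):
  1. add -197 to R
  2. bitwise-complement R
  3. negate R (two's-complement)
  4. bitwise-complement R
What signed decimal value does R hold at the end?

Start: R = -329 = 1010110111.
R = -329 + (-197) = -526; wraps to 498 = 0111110010
R = NOT 0111110010 = 1000001101 = -499
R = −(-499) = 499 = 0111110011
R = NOT 0111110011 = 1000001100 = -500

-500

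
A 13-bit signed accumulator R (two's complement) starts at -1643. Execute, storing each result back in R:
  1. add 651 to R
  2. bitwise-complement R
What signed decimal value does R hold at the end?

991

Start: R = -1643 = 1100110010101.
R = -1643 + 651 = -992 = 1110000100000
R = NOT 1110000100000 = 0001111011111 = 991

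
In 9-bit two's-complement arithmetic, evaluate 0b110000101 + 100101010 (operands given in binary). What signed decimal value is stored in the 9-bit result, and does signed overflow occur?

0b110000101 → 110000101 = -123 (signed)
100101010 = -214 (signed)
  110000101
+ 100101010
= 010101111  (discard carry-out 1)
Result 010101111: MSB = 0 → value 175.
Both addends are negative but the stored result is non-negative: signed overflow. The true value -123 + (-214) = -337 lies outside [-256, 255].

175; overflow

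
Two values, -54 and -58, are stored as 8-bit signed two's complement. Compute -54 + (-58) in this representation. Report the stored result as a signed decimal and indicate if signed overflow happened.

-54 → 11001010
-58 → 11000110
  11001010
+ 11000110
= 10010000  (discard carry-out 1)
Result 10010000: MSB = 1 → 144 − 256 = -112.
Both addends are negative and so is the stored result: no signed overflow.

-112; no overflow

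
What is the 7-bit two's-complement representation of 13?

0001101

13 is non-negative, so write it directly in 7 bits: 0001101.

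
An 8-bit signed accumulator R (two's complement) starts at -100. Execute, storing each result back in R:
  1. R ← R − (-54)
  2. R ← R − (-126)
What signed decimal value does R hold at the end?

80

Start: R = -100 = 10011100.
R = -100 − (-54) = -46 = 11010010
R = -46 − (-126) = 80 = 01010000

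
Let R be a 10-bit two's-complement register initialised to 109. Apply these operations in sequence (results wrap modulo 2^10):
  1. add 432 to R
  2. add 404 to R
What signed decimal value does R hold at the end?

-79

Start: R = 109 = 0001101101.
R = 109 + 432 = 541; wraps to -483 = 1000011101
R = -483 + 404 = -79 = 1110110001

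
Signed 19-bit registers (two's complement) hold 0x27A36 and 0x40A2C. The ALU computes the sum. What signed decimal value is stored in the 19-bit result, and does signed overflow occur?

0x27A36 = 0100111101000110110 = 162358 (signed)
0x40A2C = 1000000101000101100 = -259540 (signed)
  0100111101000110110
+ 1000000101000101100
= 1101000010001100010
Result 1101000010001100010: MSB = 1 → 427106 − 524288 = -97182.
Addends have opposite signs, so signed overflow cannot occur.

-97182; no overflow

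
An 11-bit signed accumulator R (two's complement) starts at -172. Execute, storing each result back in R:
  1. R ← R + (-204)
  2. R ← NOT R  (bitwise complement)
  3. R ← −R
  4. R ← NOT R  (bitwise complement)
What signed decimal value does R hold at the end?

374

Start: R = -172 = 11101010100.
R = -172 + (-204) = -376 = 11010001000
R = NOT 11010001000 = 00101110111 = 375
R = −(375) = -375 = 11010001001
R = NOT 11010001001 = 00101110110 = 374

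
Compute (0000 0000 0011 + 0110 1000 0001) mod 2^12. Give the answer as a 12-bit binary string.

011010000100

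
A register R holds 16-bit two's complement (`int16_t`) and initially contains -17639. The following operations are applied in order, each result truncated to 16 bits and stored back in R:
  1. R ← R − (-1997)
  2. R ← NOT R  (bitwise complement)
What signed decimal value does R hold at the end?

15641

Start: R = -17639 = 1011101100011001.
R = -17639 − (-1997) = -15642 = 1100001011100110
R = NOT 1100001011100110 = 0011110100011001 = 15641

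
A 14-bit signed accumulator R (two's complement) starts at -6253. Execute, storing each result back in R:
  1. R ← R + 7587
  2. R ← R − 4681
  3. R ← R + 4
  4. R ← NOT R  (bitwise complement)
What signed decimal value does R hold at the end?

Start: R = -6253 = 10011110010011.
R = -6253 + 7587 = 1334 = 00010100110110
R = 1334 − 4681 = -3347 = 11001011101101
R = -3347 + 4 = -3343 = 11001011110001
R = NOT 11001011110001 = 00110100001110 = 3342

3342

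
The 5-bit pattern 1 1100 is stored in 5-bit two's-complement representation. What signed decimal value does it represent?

MSB is 1, so the value is negative.
Invert: 00011. Add 1: 00100 = 4. So the value is −4.

-4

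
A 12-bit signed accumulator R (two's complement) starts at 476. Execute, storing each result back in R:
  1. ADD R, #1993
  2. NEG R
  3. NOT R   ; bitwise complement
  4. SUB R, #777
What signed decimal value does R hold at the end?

1691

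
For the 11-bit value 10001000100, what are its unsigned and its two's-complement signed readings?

unsigned = 1092, signed = -956

Unsigned: 10001000100 = 1092.
Signed: MSB=1 → 1092 − 2048 = -956.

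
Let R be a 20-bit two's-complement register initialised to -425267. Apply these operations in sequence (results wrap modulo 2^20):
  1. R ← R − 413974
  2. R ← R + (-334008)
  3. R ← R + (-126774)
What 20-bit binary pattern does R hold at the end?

Start: R = -425267 = 10011000001011001101.
R = -425267 − 413974 = -839241; wraps to 209335 = 00110011000110110111
R = 209335 + (-334008) = -124673 = 11100001100011111111
R = -124673 + (-126774) = -251447 = 11000010100111001001

11000010100111001001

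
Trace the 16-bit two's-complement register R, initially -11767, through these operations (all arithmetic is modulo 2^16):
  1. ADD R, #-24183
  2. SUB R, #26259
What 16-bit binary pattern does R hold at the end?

Start: R = -11767 = 1101001000001001.
R = -11767 + (-24183) = -35950; wraps to 29586 = 0111001110010010
R = 29586 − 26259 = 3327 = 0000110011111111

0000110011111111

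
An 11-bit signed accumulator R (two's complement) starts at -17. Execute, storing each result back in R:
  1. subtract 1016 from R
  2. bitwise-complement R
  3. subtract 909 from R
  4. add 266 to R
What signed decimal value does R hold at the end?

Start: R = -17 = 11111101111.
R = -17 − 1016 = -1033; wraps to 1015 = 01111110111
R = NOT 01111110111 = 10000001000 = -1016
R = -1016 − 909 = -1925; wraps to 123 = 00001111011
R = 123 + 266 = 389 = 00110000101

389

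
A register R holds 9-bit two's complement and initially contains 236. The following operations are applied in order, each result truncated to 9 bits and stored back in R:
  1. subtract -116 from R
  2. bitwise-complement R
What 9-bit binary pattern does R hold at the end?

Start: R = 236 = 011101100.
R = 236 − (-116) = 352; wraps to -160 = 101100000
R = NOT 101100000 = 010011111 = 159

010011111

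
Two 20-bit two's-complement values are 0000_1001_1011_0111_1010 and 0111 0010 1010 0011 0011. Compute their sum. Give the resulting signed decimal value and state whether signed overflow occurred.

509357; no overflow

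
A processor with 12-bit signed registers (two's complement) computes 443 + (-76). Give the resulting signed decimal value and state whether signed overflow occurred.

443 → 000110111011
-76 → 111110110100
  000110111011
+ 111110110100
= 000101101111  (discard carry-out 1)
Result 000101101111: MSB = 0 → value 367.
Addends have opposite signs, so signed overflow cannot occur.

367; no overflow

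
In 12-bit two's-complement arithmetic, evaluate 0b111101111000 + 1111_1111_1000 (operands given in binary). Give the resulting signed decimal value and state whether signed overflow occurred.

-144; no overflow

0b111101111000 → 111101111000 = -136 (signed)
1111_1111_1000 → 111111111000 = -8 (signed)
  111101111000
+ 111111111000
= 111101110000  (discard carry-out 1)
Result 111101110000: MSB = 1 → 3952 − 4096 = -144.
Both addends are negative and so is the stored result: no signed overflow.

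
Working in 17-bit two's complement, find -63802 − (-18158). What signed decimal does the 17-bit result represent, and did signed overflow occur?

-45644; no overflow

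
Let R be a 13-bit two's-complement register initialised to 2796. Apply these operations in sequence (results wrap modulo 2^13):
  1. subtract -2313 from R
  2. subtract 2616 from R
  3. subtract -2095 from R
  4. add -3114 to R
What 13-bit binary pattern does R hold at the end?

0010111000010

Start: R = 2796 = 0101011101100.
R = 2796 − (-2313) = 5109; wraps to -3083 = 1001111110101
R = -3083 − 2616 = -5699; wraps to 2493 = 0100110111101
R = 2493 − (-2095) = 4588; wraps to -3604 = 1000111101100
R = -3604 + (-3114) = -6718; wraps to 1474 = 0010111000010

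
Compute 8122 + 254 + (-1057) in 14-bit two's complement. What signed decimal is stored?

8122 + 254 = 8376 → wraps to -8008 (10000010111000)
-8008 + (-1057) = -9065 → wraps to 7319 (01110010010111)

7319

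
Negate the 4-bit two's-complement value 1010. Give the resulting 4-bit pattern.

Invert: 0101. Add 1: 0110.

0110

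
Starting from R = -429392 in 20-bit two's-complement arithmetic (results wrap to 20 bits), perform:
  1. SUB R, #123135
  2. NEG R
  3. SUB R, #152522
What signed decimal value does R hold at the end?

Start: R = -429392 = 10010111001010110000.
R = -429392 − 123135 = -552527; wraps to 496049 = 01111001000110110001
R = −(496049) = -496049 = 10000110111001001111
R = -496049 − 152522 = -648571; wraps to 400005 = 01100001101010000101

400005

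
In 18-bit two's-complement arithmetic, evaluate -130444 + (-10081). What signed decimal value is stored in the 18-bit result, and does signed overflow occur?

-130444 → 100000001001110100
-10081 → 111101100010011111
  100000001001110100
+ 111101100010011111
= 011101101100010011  (discard carry-out 1)
Result 011101101100010011: MSB = 0 → value 121619.
Both addends are negative but the stored result is non-negative: signed overflow. The true value -130444 + (-10081) = -140525 lies outside [-131072, 131071].

121619; overflow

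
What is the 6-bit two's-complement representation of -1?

|-1| = 1 = 000001 in 6 bits.
Invert the bits: 111110. Add 1: 111111.
Check: 111111 reads as 63 − 64 = -1.

111111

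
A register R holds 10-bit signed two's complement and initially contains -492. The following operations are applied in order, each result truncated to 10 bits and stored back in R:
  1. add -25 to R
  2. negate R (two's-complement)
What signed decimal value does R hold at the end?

-507

Start: R = -492 = 1000010100.
R = -492 + (-25) = -517; wraps to 507 = 0111111011
R = −(507) = -507 = 1000000101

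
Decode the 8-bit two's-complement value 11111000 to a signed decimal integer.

MSB is 1, so the value is negative.
Unsigned reading: 248. Subtract 2^8 = 256: 248 − 256 = -8.

-8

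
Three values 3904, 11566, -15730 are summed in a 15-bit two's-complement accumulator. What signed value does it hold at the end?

-260

3904 + 11566 = 15470 (011110001101110)
15470 + (-15730) = -260 (111111011111100)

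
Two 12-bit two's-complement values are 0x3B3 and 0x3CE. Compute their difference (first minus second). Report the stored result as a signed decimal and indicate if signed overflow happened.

-27; no overflow

0x3B3 = 001110110011 = 947 (signed)
0x3CE = 001111001110 = 974 (signed)
Subtract via negate-and-add: invert 001111001110 + 1 = 110000110010 (i.e. -974).
  001110110011
+ 110000110010
= 111111100101
Result 111111100101: MSB = 1 → 4069 − 4096 = -27.
Addends (after negating the subtrahend) have opposite signs, so signed overflow cannot occur.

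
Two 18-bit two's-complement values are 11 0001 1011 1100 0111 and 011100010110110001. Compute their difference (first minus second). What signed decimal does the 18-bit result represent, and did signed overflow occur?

11 0001 1011 1100 0111 → 110001101111000111 = -58425 (signed)
011100010110110001 = 116145 (signed)
Subtract via negate-and-add: invert 011100010110110001 + 1 = 100011101001001111 (i.e. -116145).
  110001101111000111
+ 100011101001001111
= 010101011000010110  (discard carry-out 1)
Result 010101011000010110: MSB = 0 → value 87574.
Both addends (after negating the subtrahend) are negative but the stored result is non-negative: signed overflow. The true value -58425 − 116145 = -174570 lies outside [-131072, 131071].

87574; overflow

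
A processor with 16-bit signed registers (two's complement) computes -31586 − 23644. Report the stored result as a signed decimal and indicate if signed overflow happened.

-31586 → 1000010010011110
23644 → 0101110001011100
Subtract via negate-and-add: invert 0101110001011100 + 1 = 1010001110100100 (i.e. -23644).
  1000010010011110
+ 1010001110100100
= 0010100001000010  (discard carry-out 1)
Result 0010100001000010: MSB = 0 → value 10306.
Both addends (after negating the subtrahend) are negative but the stored result is non-negative: signed overflow. The true value -31586 − 23644 = -55230 lies outside [-32768, 32767].

10306; overflow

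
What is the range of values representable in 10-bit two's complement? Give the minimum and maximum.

min = -512, max = 511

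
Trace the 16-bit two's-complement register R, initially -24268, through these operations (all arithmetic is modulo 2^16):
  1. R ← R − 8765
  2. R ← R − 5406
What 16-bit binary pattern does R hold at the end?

0110100111011001

Start: R = -24268 = 1010000100110100.
R = -24268 − 8765 = -33033; wraps to 32503 = 0111111011110111
R = 32503 − 5406 = 27097 = 0110100111011001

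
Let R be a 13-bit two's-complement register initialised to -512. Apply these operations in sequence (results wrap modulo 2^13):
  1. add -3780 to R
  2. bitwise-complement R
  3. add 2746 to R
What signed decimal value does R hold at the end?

-1155

Start: R = -512 = 1111000000000.
R = -512 + (-3780) = -4292; wraps to 3900 = 0111100111100
R = NOT 0111100111100 = 1000011000011 = -3901
R = -3901 + 2746 = -1155 = 1101101111101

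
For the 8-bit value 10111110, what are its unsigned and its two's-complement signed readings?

unsigned = 190, signed = -66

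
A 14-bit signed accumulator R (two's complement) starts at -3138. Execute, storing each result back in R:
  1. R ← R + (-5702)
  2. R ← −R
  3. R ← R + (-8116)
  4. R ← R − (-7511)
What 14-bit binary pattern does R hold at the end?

10000000101011

Start: R = -3138 = 11001110111110.
R = -3138 + (-5702) = -8840; wraps to 7544 = 01110101111000
R = −(7544) = -7544 = 10001010001000
R = -7544 + (-8116) = -15660; wraps to 724 = 00001011010100
R = 724 − (-7511) = 8235; wraps to -8149 = 10000000101011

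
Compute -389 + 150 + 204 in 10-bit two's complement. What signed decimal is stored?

-35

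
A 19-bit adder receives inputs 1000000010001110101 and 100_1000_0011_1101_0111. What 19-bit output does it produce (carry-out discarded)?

0001000100001001100

  1000000010001110101
+ 1001000001111010111
= 0001000100001001100  (discard carry-out 1)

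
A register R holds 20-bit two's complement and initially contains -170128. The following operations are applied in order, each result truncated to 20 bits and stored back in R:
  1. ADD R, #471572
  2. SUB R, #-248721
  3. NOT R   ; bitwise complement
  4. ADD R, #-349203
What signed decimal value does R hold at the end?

Start: R = -170128 = 11010110011101110000.
R = -170128 + 471572 = 301444 = 01001001100110000100
R = 301444 − (-248721) = 550165; wraps to -498411 = 10000110010100010101
R = NOT 10000110010100010101 = 01111001101011101010 = 498410
R = 498410 + (-349203) = 149207 = 00100100011011010111

149207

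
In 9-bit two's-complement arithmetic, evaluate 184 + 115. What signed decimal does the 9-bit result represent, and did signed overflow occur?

-213; overflow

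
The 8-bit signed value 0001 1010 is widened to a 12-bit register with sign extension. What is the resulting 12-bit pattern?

MSB of 00011010 is 0; replicate it into the new high bits.
0000|00011010 → 000000011010 (still 26).

000000011010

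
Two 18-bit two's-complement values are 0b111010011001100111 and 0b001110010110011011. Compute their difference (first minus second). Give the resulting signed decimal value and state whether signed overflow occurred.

0b111010011001100111 → 111010011001100111 = -22937 (signed)
0b001110010110011011 → 001110010110011011 = 58779 (signed)
Subtract via negate-and-add: invert 001110010110011011 + 1 = 110001101001100101 (i.e. -58779).
  111010011001100111
+ 110001101001100101
= 101100000011001100  (discard carry-out 1)
Result 101100000011001100: MSB = 1 → 180428 − 262144 = -81716.
Both addends (after negating the subtrahend) are negative and so is the stored result: no signed overflow.

-81716; no overflow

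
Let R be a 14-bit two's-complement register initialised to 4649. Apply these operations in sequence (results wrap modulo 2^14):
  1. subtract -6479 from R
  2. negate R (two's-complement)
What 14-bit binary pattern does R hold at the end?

01010010001000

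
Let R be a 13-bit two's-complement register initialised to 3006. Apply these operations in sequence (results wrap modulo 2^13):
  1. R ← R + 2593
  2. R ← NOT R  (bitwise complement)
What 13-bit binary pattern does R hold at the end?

0101000100000

Start: R = 3006 = 0101110111110.
R = 3006 + 2593 = 5599; wraps to -2593 = 1010111011111
R = NOT 1010111011111 = 0101000100000 = 2592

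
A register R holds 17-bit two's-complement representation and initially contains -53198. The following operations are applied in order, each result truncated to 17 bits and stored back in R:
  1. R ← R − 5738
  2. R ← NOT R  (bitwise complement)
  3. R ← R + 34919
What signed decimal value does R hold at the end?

Start: R = -53198 = 10011000000110010.
R = -53198 − 5738 = -58936 = 10001100111001000
R = NOT 10001100111001000 = 01110011000110111 = 58935
R = 58935 + 34919 = 93854; wraps to -37218 = 10110111010011110

-37218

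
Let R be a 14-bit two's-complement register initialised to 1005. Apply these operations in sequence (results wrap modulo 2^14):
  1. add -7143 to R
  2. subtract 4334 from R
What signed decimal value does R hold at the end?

5912

Start: R = 1005 = 00001111101101.
R = 1005 + (-7143) = -6138 = 10100000000110
R = -6138 − 4334 = -10472; wraps to 5912 = 01011100011000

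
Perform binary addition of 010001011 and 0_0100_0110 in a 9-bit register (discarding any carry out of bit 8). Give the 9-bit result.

011010001

  010001011
+ 001000110
= 011010001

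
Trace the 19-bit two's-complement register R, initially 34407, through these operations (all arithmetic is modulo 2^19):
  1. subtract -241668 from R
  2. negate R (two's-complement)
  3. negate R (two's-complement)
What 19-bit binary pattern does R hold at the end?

Start: R = 34407 = 0001000011001100111.
R = 34407 − (-241668) = 276075; wraps to -248213 = 1000011011001101011
R = −(-248213) = 248213 = 0111100100110010101
R = −(248213) = -248213 = 1000011011001101011

1000011011001101011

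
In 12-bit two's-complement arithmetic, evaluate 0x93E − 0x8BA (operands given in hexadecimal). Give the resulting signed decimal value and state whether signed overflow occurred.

132; no overflow

0x93E = 100100111110 = -1730 (signed)
0x8BA = 100010111010 = -1862 (signed)
Subtract via negate-and-add: invert 100010111010 + 1 = 011101000110 (i.e. 1862).
  100100111110
+ 011101000110
= 000010000100  (discard carry-out 1)
Result 000010000100: MSB = 0 → value 132.
Addends (after negating the subtrahend) have opposite signs, so signed overflow cannot occur.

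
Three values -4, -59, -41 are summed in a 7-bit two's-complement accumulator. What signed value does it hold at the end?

24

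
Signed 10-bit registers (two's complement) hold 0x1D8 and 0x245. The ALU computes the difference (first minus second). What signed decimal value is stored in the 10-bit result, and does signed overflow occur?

-109; overflow

0x1D8 = 0111011000 = 472 (signed)
0x245 = 1001000101 = -443 (signed)
Subtract via negate-and-add: invert 1001000101 + 1 = 0110111011 (i.e. 443).
  0111011000
+ 0110111011
= 1110010011
Result 1110010011: MSB = 1 → 915 − 1024 = -109.
Both addends (after negating the subtrahend) are non-negative but the stored result is negative: signed overflow. The true value 472 − (-443) = 915 lies outside [-512, 511].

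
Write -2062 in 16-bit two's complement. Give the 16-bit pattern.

1111011111110010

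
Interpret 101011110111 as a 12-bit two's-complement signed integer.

-1289

MSB is 1, so the value is negative.
Unsigned reading: 2807. Subtract 2^12 = 4096: 2807 − 4096 = -1289.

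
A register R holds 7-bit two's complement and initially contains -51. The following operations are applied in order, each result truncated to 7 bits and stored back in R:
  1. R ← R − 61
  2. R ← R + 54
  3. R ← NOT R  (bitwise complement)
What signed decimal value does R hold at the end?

Start: R = -51 = 1001101.
R = -51 − 61 = -112; wraps to 16 = 0010000
R = 16 + 54 = 70; wraps to -58 = 1000110
R = NOT 1000110 = 0111001 = 57

57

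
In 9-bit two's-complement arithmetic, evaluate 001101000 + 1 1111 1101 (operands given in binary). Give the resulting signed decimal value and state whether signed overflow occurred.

101; no overflow

001101000 = 104 (signed)
1 1111 1101 → 111111101 = -3 (signed)
  001101000
+ 111111101
= 001100101  (discard carry-out 1)
Result 001100101: MSB = 0 → value 101.
Addends have opposite signs, so signed overflow cannot occur.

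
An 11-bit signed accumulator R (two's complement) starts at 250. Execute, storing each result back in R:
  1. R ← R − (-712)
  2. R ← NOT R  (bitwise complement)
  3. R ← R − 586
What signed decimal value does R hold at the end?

499

Start: R = 250 = 00011111010.
R = 250 − (-712) = 962 = 01111000010
R = NOT 01111000010 = 10000111101 = -963
R = -963 − 586 = -1549; wraps to 499 = 00111110011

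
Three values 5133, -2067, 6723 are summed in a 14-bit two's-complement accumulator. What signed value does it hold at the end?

-6595

5133 + (-2067) = 3066 (00101111111010)
3066 + 6723 = 9789 → wraps to -6595 (10011000111101)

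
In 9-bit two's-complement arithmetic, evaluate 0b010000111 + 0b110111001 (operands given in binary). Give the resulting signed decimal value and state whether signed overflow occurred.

64; no overflow

0b010000111 → 010000111 = 135 (signed)
0b110111001 → 110111001 = -71 (signed)
  010000111
+ 110111001
= 001000000  (discard carry-out 1)
Result 001000000: MSB = 0 → value 64.
Addends have opposite signs, so signed overflow cannot occur.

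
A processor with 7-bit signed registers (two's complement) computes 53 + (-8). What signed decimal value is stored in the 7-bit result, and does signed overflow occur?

53 → 0110101
-8 → 1111000
  0110101
+ 1111000
= 0101101  (discard carry-out 1)
Result 0101101: MSB = 0 → value 45.
Addends have opposite signs, so signed overflow cannot occur.

45; no overflow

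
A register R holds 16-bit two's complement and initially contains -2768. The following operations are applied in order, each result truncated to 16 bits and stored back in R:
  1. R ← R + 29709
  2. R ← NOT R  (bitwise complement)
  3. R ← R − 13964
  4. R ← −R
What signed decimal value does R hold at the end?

-24630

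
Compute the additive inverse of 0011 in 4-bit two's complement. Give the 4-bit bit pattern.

1101

Invert: 1100. Add 1: 1101.
Check: 0011 = 3, 1101 = -3.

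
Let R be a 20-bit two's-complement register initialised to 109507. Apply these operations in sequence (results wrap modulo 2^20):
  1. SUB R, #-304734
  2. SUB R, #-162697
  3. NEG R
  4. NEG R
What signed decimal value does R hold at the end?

Start: R = 109507 = 00011010101111000011.
R = 109507 − (-304734) = 414241 = 01100101001000100001
R = 414241 − (-162697) = 576938; wraps to -471638 = 10001100110110101010
R = −(-471638) = 471638 = 01110011001001010110
R = −(471638) = -471638 = 10001100110110101010

-471638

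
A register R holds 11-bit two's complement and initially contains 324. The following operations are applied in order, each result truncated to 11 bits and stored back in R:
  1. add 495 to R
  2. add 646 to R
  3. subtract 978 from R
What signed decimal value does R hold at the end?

487

Start: R = 324 = 00101000100.
R = 324 + 495 = 819 = 01100110011
R = 819 + 646 = 1465; wraps to -583 = 10110111001
R = -583 − 978 = -1561; wraps to 487 = 00111100111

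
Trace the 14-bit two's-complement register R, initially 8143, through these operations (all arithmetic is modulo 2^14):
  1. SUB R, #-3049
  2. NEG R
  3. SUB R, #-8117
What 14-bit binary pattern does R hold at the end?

11001111111101

Start: R = 8143 = 01111111001111.
R = 8143 − (-3049) = 11192; wraps to -5192 = 10101110111000
R = −(-5192) = 5192 = 01010001001000
R = 5192 − (-8117) = 13309; wraps to -3075 = 11001111111101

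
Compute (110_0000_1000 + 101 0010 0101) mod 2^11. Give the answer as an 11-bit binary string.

01100101101

  11000001000
+ 10100100101
= 01100101101  (discard carry-out 1)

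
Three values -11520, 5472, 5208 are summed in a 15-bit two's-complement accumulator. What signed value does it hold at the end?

-840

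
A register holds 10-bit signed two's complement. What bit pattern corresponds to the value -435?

|-435| = 435 = 0110110011 in 10 bits.
Invert the bits: 1001001100. Add 1: 1001001101.

1001001101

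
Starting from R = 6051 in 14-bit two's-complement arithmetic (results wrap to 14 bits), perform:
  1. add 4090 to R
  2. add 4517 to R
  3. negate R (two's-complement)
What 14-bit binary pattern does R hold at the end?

Start: R = 6051 = 01011110100011.
R = 6051 + 4090 = 10141; wraps to -6243 = 10011110011101
R = -6243 + 4517 = -1726 = 11100101000010
R = −(-1726) = 1726 = 00011010111110

00011010111110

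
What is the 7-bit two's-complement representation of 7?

7 is non-negative, so write it directly in 7 bits: 0000111.

0000111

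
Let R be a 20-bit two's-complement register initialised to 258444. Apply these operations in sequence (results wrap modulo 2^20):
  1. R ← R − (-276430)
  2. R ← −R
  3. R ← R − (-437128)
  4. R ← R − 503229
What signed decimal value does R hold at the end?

Start: R = 258444 = 00111111000110001100.
R = 258444 − (-276430) = 534874; wraps to -513702 = 10000010100101011010
R = −(-513702) = 513702 = 01111101011010100110
R = 513702 − (-437128) = 950830; wraps to -97746 = 11101000001000101110
R = -97746 − 503229 = -600975; wraps to 447601 = 01101101010001110001

447601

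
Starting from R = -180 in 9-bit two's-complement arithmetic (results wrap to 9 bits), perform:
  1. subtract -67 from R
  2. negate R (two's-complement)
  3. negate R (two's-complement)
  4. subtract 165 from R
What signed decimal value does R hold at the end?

Start: R = -180 = 101001100.
R = -180 − (-67) = -113 = 110001111
R = −(-113) = 113 = 001110001
R = −(113) = -113 = 110001111
R = -113 − 165 = -278; wraps to 234 = 011101010

234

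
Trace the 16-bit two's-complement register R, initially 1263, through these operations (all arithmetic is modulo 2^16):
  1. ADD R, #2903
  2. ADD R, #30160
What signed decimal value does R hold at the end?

Start: R = 1263 = 0000010011101111.
R = 1263 + 2903 = 4166 = 0001000001000110
R = 4166 + 30160 = 34326; wraps to -31210 = 1000011000010110

-31210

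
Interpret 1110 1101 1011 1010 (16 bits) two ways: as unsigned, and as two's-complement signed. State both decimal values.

unsigned = 60858, signed = -4678

Unsigned: 1110110110111010 = 60858.
Signed: MSB=1 → 60858 − 65536 = -4678.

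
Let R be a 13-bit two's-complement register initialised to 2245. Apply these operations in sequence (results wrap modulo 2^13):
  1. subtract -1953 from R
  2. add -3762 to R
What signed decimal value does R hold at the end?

436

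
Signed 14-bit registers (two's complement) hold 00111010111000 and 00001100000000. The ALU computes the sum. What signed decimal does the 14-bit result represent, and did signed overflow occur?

4536; no overflow

00111010111000 = 3768 (signed)
00001100000000 = 768 (signed)
  00111010111000
+ 00001100000000
= 01000110111000
Result 01000110111000: MSB = 0 → value 4536.
Both addends are non-negative and so is the stored result: no signed overflow.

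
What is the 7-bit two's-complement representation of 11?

0001011

11 is non-negative, so write it directly in 7 bits: 0001011.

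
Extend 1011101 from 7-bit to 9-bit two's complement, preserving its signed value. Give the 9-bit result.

111011101

MSB of 1011101 is 1; replicate it into the new high bits.
11|1011101 → 111011101 (still -35).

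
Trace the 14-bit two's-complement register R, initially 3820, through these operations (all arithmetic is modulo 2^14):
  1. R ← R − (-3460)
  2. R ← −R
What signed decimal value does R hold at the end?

-7280

Start: R = 3820 = 00111011101100.
R = 3820 − (-3460) = 7280 = 01110001110000
R = −(7280) = -7280 = 10001110010000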